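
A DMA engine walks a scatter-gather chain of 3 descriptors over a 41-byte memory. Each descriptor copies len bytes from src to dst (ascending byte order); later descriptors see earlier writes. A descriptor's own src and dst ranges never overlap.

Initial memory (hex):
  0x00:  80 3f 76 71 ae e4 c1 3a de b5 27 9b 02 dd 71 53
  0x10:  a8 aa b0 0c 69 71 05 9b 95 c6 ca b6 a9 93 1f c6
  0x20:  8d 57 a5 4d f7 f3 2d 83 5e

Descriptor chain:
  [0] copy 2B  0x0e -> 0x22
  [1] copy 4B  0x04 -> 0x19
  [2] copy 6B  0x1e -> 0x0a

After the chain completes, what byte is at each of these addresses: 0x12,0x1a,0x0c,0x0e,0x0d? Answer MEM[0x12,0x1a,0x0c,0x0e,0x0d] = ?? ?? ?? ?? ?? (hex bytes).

MEM[0x12,0x1a,0x0c,0x0e,0x0d] = b0 e4 8d 71 57

#0 dst[0x22+2] := {0x71,0x53}
#1 dst[0x19+4] := {0xae,0xe4,0xc1,0x3a}
#2 dst[0x0a+6] := {0x1f,0xc6,0x8d,0x57,0x71,0x53}
query mem[0x12]=0xb0, mem[0x1a]=0xe4, mem[0x0c]=0x8d, mem[0x0e]=0x71, mem[0x0d]=0x57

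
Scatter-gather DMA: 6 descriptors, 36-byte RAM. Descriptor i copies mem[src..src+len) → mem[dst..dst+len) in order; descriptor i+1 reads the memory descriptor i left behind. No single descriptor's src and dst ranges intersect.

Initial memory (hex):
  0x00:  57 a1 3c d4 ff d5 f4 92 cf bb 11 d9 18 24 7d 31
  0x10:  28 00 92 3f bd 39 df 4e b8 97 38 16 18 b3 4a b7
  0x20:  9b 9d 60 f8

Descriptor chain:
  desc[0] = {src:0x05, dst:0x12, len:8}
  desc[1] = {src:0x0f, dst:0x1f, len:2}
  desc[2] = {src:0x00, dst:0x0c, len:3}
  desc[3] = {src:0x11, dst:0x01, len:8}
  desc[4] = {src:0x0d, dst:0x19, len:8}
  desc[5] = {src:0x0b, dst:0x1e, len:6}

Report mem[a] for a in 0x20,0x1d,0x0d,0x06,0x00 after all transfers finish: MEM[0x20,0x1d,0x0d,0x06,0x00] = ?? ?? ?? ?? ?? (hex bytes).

MEM[0x20,0x1d,0x0d,0x06,0x00] = a1 00 a1 bb 57

  after D0: wrote 8B at 0x12 = d5f492cfbb11d918
  after D1: wrote 2B at 0x1f = 3128
  after D2: wrote 3B at 0x0c = 57a13c
  after D3: wrote 8B at 0x01 = 00d5f492cfbb11d9
  after D4: wrote 8B at 0x19 = a13c312800d5f492
  after D5: wrote 6B at 0x1e = d957a13c3128
query mem[0x20]=0xa1, mem[0x1d]=0x00, mem[0x0d]=0xa1, mem[0x06]=0xbb, mem[0x00]=0x57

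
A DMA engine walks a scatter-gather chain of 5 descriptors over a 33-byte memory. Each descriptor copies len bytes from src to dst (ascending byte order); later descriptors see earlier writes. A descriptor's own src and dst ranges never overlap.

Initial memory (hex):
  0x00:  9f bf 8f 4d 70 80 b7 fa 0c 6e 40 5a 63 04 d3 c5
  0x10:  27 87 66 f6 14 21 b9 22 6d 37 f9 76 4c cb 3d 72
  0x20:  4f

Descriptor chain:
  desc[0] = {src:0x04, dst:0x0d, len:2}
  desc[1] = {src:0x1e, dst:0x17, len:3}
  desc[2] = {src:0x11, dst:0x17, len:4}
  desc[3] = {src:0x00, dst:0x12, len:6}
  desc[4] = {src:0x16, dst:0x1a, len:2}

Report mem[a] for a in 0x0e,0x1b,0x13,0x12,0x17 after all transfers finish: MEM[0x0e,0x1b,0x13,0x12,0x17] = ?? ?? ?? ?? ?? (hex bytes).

MEM[0x0e,0x1b,0x13,0x12,0x17] = 80 80 bf 9f 80

  after D0: wrote 2B at 0x0d = 7080
  after D1: wrote 3B at 0x17 = 3d724f
  after D2: wrote 4B at 0x17 = 8766f614
  after D3: wrote 6B at 0x12 = 9fbf8f4d7080
  after D4: wrote 2B at 0x1a = 7080
query mem[0x0e]=0x80, mem[0x1b]=0x80, mem[0x13]=0xbf, mem[0x12]=0x9f, mem[0x17]=0x80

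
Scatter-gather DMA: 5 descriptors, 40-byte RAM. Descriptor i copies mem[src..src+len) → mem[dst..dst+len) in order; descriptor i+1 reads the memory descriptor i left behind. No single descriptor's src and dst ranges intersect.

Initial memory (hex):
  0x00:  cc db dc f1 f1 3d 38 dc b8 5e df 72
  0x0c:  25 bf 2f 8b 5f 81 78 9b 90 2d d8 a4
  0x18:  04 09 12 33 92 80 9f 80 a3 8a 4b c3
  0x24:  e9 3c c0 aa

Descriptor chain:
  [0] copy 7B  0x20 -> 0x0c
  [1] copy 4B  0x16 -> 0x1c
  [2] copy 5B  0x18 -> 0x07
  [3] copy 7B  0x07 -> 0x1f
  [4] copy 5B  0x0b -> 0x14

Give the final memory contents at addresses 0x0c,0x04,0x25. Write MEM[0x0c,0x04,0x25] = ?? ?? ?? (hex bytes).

  after D0: wrote 7B at 0x0c = a38a4bc3e93cc0
  after D1: wrote 4B at 0x1c = d8a40409
  after D2: wrote 5B at 0x07 = 04091233d8
  after D3: wrote 7B at 0x1f = 04091233d8a38a
  after D4: wrote 5B at 0x14 = d8a38a4bc3
query mem[0x0c]=0xa3, mem[0x04]=0xf1, mem[0x25]=0x8a

MEM[0x0c,0x04,0x25] = a3 f1 8a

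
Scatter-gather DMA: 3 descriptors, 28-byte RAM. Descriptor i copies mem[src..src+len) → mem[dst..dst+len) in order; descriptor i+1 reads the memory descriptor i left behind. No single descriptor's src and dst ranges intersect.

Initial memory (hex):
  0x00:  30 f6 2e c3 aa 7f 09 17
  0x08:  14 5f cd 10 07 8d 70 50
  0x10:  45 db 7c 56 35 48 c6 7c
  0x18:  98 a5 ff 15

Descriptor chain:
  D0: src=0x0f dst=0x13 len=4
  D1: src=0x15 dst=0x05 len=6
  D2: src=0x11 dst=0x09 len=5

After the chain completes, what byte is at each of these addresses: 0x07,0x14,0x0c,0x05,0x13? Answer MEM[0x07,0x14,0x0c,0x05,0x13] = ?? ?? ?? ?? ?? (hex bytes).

MEM[0x07,0x14,0x0c,0x05,0x13] = 7c 45 45 db 50

  after D0: wrote 4B at 0x13 = 5045db7c
  after D1: wrote 6B at 0x05 = db7c7c98a5ff
  after D2: wrote 5B at 0x09 = db7c5045db
query mem[0x07]=0x7c, mem[0x14]=0x45, mem[0x0c]=0x45, mem[0x05]=0xdb, mem[0x13]=0x50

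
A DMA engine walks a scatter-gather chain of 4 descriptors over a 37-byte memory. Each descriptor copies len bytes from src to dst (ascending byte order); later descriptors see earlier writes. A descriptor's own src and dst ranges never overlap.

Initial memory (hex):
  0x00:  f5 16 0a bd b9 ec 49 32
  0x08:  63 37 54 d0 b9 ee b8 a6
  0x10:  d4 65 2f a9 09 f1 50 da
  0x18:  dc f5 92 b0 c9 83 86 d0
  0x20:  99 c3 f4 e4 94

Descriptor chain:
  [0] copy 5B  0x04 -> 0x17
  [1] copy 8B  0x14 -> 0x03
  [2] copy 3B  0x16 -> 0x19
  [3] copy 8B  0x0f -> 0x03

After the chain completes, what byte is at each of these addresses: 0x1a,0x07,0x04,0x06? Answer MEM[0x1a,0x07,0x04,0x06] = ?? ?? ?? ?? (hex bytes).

D0: mem[0x17..0x1b] <- [b9 ec 49 32 63]
D1: mem[0x03..0x0a] <- [09 f1 50 b9 ec 49 32 63]
D2: mem[0x19..0x1b] <- [50 b9 ec]
D3: mem[0x03..0x0a] <- [a6 d4 65 2f a9 09 f1 50]
query mem[0x1a]=0xb9, mem[0x07]=0xa9, mem[0x04]=0xd4, mem[0x06]=0x2f

MEM[0x1a,0x07,0x04,0x06] = b9 a9 d4 2f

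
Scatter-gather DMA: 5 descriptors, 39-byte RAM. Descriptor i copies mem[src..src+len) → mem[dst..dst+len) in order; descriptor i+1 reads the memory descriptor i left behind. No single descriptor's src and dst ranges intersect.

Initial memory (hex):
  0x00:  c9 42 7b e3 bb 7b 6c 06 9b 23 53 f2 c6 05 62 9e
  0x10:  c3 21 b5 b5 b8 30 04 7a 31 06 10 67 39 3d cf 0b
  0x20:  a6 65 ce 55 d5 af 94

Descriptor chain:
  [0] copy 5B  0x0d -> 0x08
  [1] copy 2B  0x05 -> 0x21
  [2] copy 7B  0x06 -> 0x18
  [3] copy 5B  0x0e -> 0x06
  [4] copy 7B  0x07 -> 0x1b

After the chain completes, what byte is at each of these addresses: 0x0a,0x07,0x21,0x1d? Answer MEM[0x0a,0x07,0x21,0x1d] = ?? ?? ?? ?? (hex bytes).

D0: mem[0x08..0x0c] <- [05 62 9e c3 21]
D1: mem[0x21..0x22] <- [7b 6c]
D2: mem[0x18..0x1e] <- [6c 06 05 62 9e c3 21]
D3: mem[0x06..0x0a] <- [62 9e c3 21 b5]
D4: mem[0x1b..0x21] <- [9e c3 21 b5 c3 21 05]
query mem[0x0a]=0xb5, mem[0x07]=0x9e, mem[0x21]=0x05, mem[0x1d]=0x21

MEM[0x0a,0x07,0x21,0x1d] = b5 9e 05 21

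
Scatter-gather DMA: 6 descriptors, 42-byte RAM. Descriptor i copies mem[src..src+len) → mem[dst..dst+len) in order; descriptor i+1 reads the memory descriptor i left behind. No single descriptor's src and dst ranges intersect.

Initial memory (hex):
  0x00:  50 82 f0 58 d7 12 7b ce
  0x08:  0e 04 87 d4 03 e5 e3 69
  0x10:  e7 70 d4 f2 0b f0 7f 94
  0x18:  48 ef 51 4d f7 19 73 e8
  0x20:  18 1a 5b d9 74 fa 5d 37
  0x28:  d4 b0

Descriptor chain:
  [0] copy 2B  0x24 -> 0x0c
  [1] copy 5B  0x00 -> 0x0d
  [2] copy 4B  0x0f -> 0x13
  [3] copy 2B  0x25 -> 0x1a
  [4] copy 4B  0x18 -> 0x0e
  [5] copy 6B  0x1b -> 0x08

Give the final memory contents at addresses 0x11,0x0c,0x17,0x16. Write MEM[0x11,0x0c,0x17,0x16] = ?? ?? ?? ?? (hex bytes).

  after D0: wrote 2B at 0x0c = 74fa
  after D1: wrote 5B at 0x0d = 5082f058d7
  after D2: wrote 4B at 0x13 = f058d7d4
  after D3: wrote 2B at 0x1a = fa5d
  after D4: wrote 4B at 0x0e = 48effa5d
  after D5: wrote 6B at 0x08 = 5df71973e818
query mem[0x11]=0x5d, mem[0x0c]=0xe8, mem[0x17]=0x94, mem[0x16]=0xd4

MEM[0x11,0x0c,0x17,0x16] = 5d e8 94 d4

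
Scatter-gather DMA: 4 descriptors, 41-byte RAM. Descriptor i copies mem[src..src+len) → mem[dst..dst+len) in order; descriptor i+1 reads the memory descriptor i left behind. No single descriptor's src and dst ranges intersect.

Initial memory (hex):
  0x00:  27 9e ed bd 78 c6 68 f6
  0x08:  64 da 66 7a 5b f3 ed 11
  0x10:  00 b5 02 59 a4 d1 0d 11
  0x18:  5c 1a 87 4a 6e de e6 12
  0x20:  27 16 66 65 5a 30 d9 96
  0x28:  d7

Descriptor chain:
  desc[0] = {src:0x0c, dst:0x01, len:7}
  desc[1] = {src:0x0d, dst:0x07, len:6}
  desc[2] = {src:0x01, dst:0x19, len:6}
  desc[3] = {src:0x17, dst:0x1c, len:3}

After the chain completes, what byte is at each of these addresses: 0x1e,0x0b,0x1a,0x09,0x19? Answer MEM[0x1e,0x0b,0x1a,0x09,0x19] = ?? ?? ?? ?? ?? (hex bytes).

#0 dst[0x01+7] := {0x5b,0xf3,0xed,0x11,0x00,0xb5,0x02}
#1 dst[0x07+6] := {0xf3,0xed,0x11,0x00,0xb5,0x02}
#2 dst[0x19+6] := {0x5b,0xf3,0xed,0x11,0x00,0xb5}
#3 dst[0x1c+3] := {0x11,0x5c,0x5b}
query mem[0x1e]=0x5b, mem[0x0b]=0xb5, mem[0x1a]=0xf3, mem[0x09]=0x11, mem[0x19]=0x5b

MEM[0x1e,0x0b,0x1a,0x09,0x19] = 5b b5 f3 11 5b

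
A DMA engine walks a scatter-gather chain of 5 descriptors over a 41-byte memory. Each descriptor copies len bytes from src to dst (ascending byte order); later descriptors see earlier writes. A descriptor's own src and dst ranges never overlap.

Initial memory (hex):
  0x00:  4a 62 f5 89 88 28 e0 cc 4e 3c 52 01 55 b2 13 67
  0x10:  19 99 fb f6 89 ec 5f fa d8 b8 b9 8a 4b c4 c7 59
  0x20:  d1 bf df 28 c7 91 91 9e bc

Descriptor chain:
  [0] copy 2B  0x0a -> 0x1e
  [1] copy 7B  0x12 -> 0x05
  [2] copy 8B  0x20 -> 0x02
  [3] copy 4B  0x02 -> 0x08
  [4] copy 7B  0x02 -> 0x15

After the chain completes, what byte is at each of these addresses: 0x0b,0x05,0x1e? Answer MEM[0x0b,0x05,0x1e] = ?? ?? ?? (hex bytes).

MEM[0x0b,0x05,0x1e] = 28 28 52

[0] 0x0a->0x1e len=2 : 52 01
[1] 0x12->0x05 len=7 : fb f6 89 ec 5f fa d8
[2] 0x20->0x02 len=8 : d1 bf df 28 c7 91 91 9e
[3] 0x02->0x08 len=4 : d1 bf df 28
[4] 0x02->0x15 len=7 : d1 bf df 28 c7 91 d1
query mem[0x0b]=0x28, mem[0x05]=0x28, mem[0x1e]=0x52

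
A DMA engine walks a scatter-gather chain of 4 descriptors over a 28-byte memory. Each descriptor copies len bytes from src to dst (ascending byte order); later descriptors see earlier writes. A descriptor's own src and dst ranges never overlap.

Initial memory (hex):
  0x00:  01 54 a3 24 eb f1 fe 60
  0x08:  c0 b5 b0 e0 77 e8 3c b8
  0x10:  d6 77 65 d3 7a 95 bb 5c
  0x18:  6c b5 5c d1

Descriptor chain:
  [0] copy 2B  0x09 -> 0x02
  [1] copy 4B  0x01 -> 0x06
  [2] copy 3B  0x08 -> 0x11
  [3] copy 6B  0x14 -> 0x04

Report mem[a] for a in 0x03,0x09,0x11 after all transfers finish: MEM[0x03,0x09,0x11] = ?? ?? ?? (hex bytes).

D0: mem[0x02..0x03] <- [b5 b0]
D1: mem[0x06..0x09] <- [54 b5 b0 eb]
D2: mem[0x11..0x13] <- [b0 eb b0]
D3: mem[0x04..0x09] <- [7a 95 bb 5c 6c b5]
query mem[0x03]=0xb0, mem[0x09]=0xb5, mem[0x11]=0xb0

MEM[0x03,0x09,0x11] = b0 b5 b0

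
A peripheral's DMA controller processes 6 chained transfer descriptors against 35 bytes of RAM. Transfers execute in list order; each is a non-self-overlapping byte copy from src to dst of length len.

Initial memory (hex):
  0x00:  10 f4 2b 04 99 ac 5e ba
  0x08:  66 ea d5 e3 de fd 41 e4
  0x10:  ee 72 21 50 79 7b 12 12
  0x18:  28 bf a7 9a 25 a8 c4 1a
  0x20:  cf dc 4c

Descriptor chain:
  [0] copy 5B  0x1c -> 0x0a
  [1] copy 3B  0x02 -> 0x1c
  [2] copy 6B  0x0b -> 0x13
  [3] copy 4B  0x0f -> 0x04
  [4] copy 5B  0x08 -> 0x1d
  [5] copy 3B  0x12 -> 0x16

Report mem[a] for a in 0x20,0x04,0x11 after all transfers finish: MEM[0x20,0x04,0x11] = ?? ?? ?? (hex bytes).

MEM[0x20,0x04,0x11] = a8 e4 72

[0] 0x1c->0x0a len=5 : 25 a8 c4 1a cf
[1] 0x02->0x1c len=3 : 2b 04 99
[2] 0x0b->0x13 len=6 : a8 c4 1a cf e4 ee
[3] 0x0f->0x04 len=4 : e4 ee 72 21
[4] 0x08->0x1d len=5 : 66 ea 25 a8 c4
[5] 0x12->0x16 len=3 : 21 a8 c4
query mem[0x20]=0xa8, mem[0x04]=0xe4, mem[0x11]=0x72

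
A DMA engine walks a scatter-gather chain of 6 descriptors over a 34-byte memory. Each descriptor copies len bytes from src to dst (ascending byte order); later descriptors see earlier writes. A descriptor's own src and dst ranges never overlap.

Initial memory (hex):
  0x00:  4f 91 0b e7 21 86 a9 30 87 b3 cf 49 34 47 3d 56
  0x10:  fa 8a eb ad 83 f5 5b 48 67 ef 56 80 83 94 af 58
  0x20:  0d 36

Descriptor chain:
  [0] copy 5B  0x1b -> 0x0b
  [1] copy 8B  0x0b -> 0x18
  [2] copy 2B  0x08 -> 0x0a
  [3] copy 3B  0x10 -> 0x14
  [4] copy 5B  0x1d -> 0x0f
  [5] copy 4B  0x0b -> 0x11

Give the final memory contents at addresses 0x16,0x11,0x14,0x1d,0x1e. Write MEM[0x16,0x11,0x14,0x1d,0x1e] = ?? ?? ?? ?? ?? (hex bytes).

MEM[0x16,0x11,0x14,0x1d,0x1e] = eb b3 af fa 8a

D0: mem[0x0b..0x0f] <- [80 83 94 af 58]
D1: mem[0x18..0x1f] <- [80 83 94 af 58 fa 8a eb]
D2: mem[0x0a..0x0b] <- [87 b3]
D3: mem[0x14..0x16] <- [fa 8a eb]
D4: mem[0x0f..0x13] <- [fa 8a eb 0d 36]
D5: mem[0x11..0x14] <- [b3 83 94 af]
query mem[0x16]=0xeb, mem[0x11]=0xb3, mem[0x14]=0xaf, mem[0x1d]=0xfa, mem[0x1e]=0x8a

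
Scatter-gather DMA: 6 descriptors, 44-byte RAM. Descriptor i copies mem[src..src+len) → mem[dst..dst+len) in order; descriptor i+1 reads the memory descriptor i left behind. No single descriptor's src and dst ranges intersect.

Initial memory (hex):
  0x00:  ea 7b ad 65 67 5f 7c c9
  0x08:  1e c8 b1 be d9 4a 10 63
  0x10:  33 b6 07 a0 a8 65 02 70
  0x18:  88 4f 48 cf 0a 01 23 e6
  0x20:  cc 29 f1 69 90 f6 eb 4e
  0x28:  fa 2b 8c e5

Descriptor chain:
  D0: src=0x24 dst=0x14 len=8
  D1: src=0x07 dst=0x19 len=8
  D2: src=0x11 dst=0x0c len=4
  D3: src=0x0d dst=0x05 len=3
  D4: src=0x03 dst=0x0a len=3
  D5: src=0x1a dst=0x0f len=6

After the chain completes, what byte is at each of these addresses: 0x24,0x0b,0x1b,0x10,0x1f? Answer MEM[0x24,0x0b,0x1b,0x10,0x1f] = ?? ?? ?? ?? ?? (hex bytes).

  after D0: wrote 8B at 0x14 = 90f6eb4efa2b8ce5
  after D1: wrote 8B at 0x19 = c91ec8b1bed94a10
  after D2: wrote 4B at 0x0c = b607a090
  after D3: wrote 3B at 0x05 = 07a090
  after D4: wrote 3B at 0x0a = 656707
  after D5: wrote 6B at 0x0f = 1ec8b1bed94a
query mem[0x24]=0x90, mem[0x0b]=0x67, mem[0x1b]=0xc8, mem[0x10]=0xc8, mem[0x1f]=0x4a

MEM[0x24,0x0b,0x1b,0x10,0x1f] = 90 67 c8 c8 4a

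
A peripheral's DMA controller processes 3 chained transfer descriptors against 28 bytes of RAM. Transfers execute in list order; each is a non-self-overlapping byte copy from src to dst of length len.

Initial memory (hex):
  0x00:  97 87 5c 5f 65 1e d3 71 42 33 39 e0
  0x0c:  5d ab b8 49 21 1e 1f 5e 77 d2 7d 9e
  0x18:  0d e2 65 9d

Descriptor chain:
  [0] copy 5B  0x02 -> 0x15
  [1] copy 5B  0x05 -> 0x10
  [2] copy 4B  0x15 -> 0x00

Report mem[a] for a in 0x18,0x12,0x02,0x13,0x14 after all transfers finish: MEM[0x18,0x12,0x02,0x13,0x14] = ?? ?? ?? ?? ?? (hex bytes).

MEM[0x18,0x12,0x02,0x13,0x14] = 1e 71 65 42 33

#0 dst[0x15+5] := {0x5c,0x5f,0x65,0x1e,0xd3}
#1 dst[0x10+5] := {0x1e,0xd3,0x71,0x42,0x33}
#2 dst[0x00+4] := {0x5c,0x5f,0x65,0x1e}
query mem[0x18]=0x1e, mem[0x12]=0x71, mem[0x02]=0x65, mem[0x13]=0x42, mem[0x14]=0x33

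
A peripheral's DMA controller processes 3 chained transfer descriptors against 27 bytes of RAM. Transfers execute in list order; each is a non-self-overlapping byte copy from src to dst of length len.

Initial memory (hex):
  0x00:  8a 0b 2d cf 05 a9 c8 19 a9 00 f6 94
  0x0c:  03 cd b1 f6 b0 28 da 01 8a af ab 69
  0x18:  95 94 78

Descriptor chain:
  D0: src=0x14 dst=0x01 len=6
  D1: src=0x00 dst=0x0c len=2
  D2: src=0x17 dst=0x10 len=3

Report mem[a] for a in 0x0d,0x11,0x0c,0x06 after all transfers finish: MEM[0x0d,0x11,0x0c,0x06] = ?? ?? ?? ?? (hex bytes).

MEM[0x0d,0x11,0x0c,0x06] = 8a 95 8a 94

#0 dst[0x01+6] := {0x8a,0xaf,0xab,0x69,0x95,0x94}
#1 dst[0x0c+2] := {0x8a,0x8a}
#2 dst[0x10+3] := {0x69,0x95,0x94}
query mem[0x0d]=0x8a, mem[0x11]=0x95, mem[0x0c]=0x8a, mem[0x06]=0x94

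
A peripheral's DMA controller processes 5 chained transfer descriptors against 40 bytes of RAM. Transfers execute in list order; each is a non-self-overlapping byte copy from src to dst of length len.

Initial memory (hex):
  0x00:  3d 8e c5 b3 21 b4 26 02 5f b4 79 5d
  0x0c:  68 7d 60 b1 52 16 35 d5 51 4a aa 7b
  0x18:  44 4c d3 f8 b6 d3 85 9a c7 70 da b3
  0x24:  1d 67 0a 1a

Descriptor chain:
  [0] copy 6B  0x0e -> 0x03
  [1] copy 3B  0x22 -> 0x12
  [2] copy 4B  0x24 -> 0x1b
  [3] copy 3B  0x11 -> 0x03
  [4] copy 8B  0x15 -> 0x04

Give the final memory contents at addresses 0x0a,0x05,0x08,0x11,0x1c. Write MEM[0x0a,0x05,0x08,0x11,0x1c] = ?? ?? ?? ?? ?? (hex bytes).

MEM[0x0a,0x05,0x08,0x11,0x1c] = 1d aa 4c 16 67

#0 dst[0x03+6] := {0x60,0xb1,0x52,0x16,0x35,0xd5}
#1 dst[0x12+3] := {0xda,0xb3,0x1d}
#2 dst[0x1b+4] := {0x1d,0x67,0x0a,0x1a}
#3 dst[0x03+3] := {0x16,0xda,0xb3}
#4 dst[0x04+8] := {0x4a,0xaa,0x7b,0x44,0x4c,0xd3,0x1d,0x67}
query mem[0x0a]=0x1d, mem[0x05]=0xaa, mem[0x08]=0x4c, mem[0x11]=0x16, mem[0x1c]=0x67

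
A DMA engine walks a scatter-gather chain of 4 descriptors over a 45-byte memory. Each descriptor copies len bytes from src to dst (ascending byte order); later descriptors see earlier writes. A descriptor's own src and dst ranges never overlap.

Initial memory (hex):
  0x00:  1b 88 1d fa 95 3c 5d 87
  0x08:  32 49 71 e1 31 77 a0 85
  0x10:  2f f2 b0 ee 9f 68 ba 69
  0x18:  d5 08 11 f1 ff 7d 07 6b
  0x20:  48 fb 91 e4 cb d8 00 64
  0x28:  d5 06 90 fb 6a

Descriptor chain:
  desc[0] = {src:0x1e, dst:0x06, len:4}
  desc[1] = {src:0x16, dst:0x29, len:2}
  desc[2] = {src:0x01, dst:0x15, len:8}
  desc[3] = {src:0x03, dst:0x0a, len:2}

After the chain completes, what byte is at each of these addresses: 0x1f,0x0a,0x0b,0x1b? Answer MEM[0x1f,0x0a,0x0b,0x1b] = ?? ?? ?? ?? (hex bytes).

MEM[0x1f,0x0a,0x0b,0x1b] = 6b fa 95 6b

D0: mem[0x06..0x09] <- [07 6b 48 fb]
D1: mem[0x29..0x2a] <- [ba 69]
D2: mem[0x15..0x1c] <- [88 1d fa 95 3c 07 6b 48]
D3: mem[0x0a..0x0b] <- [fa 95]
query mem[0x1f]=0x6b, mem[0x0a]=0xfa, mem[0x0b]=0x95, mem[0x1b]=0x6b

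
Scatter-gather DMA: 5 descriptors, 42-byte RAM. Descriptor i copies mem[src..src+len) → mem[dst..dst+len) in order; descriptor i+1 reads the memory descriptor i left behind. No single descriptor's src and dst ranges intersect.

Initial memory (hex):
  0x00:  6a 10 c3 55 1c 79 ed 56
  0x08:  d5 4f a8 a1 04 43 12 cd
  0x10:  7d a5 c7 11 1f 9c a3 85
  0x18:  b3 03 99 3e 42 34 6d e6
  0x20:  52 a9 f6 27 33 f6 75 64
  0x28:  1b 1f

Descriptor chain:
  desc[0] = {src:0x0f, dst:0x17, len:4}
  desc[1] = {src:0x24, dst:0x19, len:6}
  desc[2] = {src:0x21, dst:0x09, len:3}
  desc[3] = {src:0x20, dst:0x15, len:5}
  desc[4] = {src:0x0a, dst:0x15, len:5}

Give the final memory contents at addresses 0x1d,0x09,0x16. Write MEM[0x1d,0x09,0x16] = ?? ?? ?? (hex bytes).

D0: mem[0x17..0x1a] <- [cd 7d a5 c7]
D1: mem[0x19..0x1e] <- [33 f6 75 64 1b 1f]
D2: mem[0x09..0x0b] <- [a9 f6 27]
D3: mem[0x15..0x19] <- [52 a9 f6 27 33]
D4: mem[0x15..0x19] <- [f6 27 04 43 12]
query mem[0x1d]=0x1b, mem[0x09]=0xa9, mem[0x16]=0x27

MEM[0x1d,0x09,0x16] = 1b a9 27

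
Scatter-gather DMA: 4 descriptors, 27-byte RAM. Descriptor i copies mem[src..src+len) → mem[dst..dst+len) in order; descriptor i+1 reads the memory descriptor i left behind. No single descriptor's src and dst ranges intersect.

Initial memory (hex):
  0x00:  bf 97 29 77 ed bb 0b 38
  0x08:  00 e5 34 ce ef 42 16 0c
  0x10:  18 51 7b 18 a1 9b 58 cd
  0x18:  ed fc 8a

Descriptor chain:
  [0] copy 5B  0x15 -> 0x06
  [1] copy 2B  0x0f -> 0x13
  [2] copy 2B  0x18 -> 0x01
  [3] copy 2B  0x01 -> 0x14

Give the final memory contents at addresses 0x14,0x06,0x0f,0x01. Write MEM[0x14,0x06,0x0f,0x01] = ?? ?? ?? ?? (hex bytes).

[0] 0x15->0x06 len=5 : 9b 58 cd ed fc
[1] 0x0f->0x13 len=2 : 0c 18
[2] 0x18->0x01 len=2 : ed fc
[3] 0x01->0x14 len=2 : ed fc
query mem[0x14]=0xed, mem[0x06]=0x9b, mem[0x0f]=0x0c, mem[0x01]=0xed

MEM[0x14,0x06,0x0f,0x01] = ed 9b 0c ed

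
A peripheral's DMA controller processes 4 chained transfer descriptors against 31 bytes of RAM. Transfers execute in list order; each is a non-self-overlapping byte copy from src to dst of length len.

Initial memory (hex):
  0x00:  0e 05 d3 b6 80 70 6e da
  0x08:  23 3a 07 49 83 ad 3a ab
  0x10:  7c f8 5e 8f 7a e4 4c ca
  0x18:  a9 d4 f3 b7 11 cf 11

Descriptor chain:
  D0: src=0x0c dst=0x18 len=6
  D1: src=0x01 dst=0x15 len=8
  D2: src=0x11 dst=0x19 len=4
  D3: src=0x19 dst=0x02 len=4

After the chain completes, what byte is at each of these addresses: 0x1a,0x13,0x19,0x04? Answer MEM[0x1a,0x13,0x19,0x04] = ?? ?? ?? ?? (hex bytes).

MEM[0x1a,0x13,0x19,0x04] = 5e 8f f8 8f

  after D0: wrote 6B at 0x18 = 83ad3aab7cf8
  after D1: wrote 8B at 0x15 = 05d3b680706eda23
  after D2: wrote 4B at 0x19 = f85e8f7a
  after D3: wrote 4B at 0x02 = f85e8f7a
query mem[0x1a]=0x5e, mem[0x13]=0x8f, mem[0x19]=0xf8, mem[0x04]=0x8f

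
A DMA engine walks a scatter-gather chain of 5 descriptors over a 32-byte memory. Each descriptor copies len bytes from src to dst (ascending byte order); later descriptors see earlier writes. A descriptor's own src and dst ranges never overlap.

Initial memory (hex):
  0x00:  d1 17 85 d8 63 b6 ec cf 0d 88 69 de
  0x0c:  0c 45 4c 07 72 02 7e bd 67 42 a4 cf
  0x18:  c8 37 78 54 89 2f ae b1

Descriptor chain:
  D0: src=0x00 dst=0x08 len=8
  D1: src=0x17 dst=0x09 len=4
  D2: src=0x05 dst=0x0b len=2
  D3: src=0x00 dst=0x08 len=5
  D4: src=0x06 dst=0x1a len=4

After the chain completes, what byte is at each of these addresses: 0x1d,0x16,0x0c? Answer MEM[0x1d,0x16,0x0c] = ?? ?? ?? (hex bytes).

MEM[0x1d,0x16,0x0c] = 17 a4 63

  after D0: wrote 8B at 0x08 = d11785d863b6eccf
  after D1: wrote 4B at 0x09 = cfc83778
  after D2: wrote 2B at 0x0b = b6ec
  after D3: wrote 5B at 0x08 = d11785d863
  after D4: wrote 4B at 0x1a = eccfd117
query mem[0x1d]=0x17, mem[0x16]=0xa4, mem[0x0c]=0x63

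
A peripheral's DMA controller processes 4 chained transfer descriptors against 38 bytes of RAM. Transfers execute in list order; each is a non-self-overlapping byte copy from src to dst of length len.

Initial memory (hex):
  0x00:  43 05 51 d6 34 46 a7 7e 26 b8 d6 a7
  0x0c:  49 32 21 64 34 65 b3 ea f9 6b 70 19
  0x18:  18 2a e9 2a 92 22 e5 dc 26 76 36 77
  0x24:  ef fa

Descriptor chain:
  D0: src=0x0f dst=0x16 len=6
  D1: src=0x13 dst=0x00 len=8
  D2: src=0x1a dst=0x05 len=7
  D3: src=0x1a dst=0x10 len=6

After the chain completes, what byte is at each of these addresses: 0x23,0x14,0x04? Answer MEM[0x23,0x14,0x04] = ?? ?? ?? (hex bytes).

  after D0: wrote 6B at 0x16 = 643465b3eaf9
  after D1: wrote 8B at 0x00 = eaf96b643465b3ea
  after D2: wrote 7B at 0x05 = eaf99222e5dc26
  after D3: wrote 6B at 0x10 = eaf99222e5dc
query mem[0x23]=0x77, mem[0x14]=0xe5, mem[0x04]=0x34

MEM[0x23,0x14,0x04] = 77 e5 34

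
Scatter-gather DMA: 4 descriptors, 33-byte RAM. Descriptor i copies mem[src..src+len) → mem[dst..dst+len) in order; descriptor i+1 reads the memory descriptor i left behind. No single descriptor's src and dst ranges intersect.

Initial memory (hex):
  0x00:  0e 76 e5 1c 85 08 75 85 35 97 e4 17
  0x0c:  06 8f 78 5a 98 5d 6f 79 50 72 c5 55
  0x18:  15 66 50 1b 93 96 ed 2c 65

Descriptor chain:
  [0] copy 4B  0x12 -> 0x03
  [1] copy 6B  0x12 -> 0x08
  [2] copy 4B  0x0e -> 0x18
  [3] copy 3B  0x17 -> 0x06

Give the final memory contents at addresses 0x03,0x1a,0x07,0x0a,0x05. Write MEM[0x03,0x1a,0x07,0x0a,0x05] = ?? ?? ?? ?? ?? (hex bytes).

  after D0: wrote 4B at 0x03 = 6f795072
  after D1: wrote 6B at 0x08 = 6f795072c555
  after D2: wrote 4B at 0x18 = 785a985d
  after D3: wrote 3B at 0x06 = 55785a
query mem[0x03]=0x6f, mem[0x1a]=0x98, mem[0x07]=0x78, mem[0x0a]=0x50, mem[0x05]=0x50

MEM[0x03,0x1a,0x07,0x0a,0x05] = 6f 98 78 50 50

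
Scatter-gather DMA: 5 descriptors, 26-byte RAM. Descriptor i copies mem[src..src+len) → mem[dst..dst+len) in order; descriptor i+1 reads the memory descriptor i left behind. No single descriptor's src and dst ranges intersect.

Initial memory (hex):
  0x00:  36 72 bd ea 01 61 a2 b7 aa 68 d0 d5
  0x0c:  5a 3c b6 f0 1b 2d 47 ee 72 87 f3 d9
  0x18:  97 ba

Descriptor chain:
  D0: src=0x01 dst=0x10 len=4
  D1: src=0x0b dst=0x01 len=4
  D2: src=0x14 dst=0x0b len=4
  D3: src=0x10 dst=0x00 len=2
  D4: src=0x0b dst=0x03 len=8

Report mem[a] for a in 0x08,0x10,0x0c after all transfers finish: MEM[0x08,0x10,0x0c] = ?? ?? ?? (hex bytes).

MEM[0x08,0x10,0x0c] = 72 72 87

  after D0: wrote 4B at 0x10 = 72bdea01
  after D1: wrote 4B at 0x01 = d55a3cb6
  after D2: wrote 4B at 0x0b = 7287f3d9
  after D3: wrote 2B at 0x00 = 72bd
  after D4: wrote 8B at 0x03 = 7287f3d9f072bdea
query mem[0x08]=0x72, mem[0x10]=0x72, mem[0x0c]=0x87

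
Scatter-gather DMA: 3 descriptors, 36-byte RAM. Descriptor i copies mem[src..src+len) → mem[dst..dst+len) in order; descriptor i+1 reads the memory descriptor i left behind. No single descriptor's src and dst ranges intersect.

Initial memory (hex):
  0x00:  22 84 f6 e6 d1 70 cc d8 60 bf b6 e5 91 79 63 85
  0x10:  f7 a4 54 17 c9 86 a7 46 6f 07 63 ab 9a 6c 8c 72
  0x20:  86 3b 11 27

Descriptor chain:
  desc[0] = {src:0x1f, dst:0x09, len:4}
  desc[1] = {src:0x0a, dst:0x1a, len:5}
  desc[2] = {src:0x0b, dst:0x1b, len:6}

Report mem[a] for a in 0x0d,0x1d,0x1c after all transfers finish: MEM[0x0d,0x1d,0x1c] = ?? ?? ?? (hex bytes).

#0 dst[0x09+4] := {0x72,0x86,0x3b,0x11}
#1 dst[0x1a+5] := {0x86,0x3b,0x11,0x79,0x63}
#2 dst[0x1b+6] := {0x3b,0x11,0x79,0x63,0x85,0xf7}
query mem[0x0d]=0x79, mem[0x1d]=0x79, mem[0x1c]=0x11

MEM[0x0d,0x1d,0x1c] = 79 79 11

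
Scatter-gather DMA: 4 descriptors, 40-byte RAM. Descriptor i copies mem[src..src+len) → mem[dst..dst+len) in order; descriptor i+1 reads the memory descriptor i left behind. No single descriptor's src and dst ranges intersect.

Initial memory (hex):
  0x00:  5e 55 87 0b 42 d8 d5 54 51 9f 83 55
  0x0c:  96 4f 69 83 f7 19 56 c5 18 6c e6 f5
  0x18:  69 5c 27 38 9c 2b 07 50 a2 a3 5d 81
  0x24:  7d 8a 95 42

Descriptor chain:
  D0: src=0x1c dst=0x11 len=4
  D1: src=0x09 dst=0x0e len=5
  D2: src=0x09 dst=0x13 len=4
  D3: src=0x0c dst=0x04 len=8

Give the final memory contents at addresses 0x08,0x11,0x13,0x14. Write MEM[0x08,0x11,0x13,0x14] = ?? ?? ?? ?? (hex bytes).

MEM[0x08,0x11,0x13,0x14] = 55 96 9f 83

  after D0: wrote 4B at 0x11 = 9c2b0750
  after D1: wrote 5B at 0x0e = 9f8355964f
  after D2: wrote 4B at 0x13 = 9f835596
  after D3: wrote 8B at 0x04 = 964f9f8355964f9f
query mem[0x08]=0x55, mem[0x11]=0x96, mem[0x13]=0x9f, mem[0x14]=0x83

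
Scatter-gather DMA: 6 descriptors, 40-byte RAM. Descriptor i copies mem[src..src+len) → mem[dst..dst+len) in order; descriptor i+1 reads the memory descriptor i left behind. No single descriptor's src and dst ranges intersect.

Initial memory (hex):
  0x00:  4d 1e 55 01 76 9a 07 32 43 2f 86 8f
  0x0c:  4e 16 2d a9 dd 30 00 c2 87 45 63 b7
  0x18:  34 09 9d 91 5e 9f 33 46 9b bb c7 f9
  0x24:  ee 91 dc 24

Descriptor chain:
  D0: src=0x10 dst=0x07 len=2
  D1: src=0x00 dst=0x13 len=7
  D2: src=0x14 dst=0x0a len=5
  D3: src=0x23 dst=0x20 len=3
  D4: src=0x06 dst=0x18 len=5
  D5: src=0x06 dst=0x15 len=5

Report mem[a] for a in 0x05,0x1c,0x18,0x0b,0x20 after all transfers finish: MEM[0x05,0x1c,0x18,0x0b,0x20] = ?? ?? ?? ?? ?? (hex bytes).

[0] 0x10->0x07 len=2 : dd 30
[1] 0x00->0x13 len=7 : 4d 1e 55 01 76 9a 07
[2] 0x14->0x0a len=5 : 1e 55 01 76 9a
[3] 0x23->0x20 len=3 : f9 ee 91
[4] 0x06->0x18 len=5 : 07 dd 30 2f 1e
[5] 0x06->0x15 len=5 : 07 dd 30 2f 1e
query mem[0x05]=0x9a, mem[0x1c]=0x1e, mem[0x18]=0x2f, mem[0x0b]=0x55, mem[0x20]=0xf9

MEM[0x05,0x1c,0x18,0x0b,0x20] = 9a 1e 2f 55 f9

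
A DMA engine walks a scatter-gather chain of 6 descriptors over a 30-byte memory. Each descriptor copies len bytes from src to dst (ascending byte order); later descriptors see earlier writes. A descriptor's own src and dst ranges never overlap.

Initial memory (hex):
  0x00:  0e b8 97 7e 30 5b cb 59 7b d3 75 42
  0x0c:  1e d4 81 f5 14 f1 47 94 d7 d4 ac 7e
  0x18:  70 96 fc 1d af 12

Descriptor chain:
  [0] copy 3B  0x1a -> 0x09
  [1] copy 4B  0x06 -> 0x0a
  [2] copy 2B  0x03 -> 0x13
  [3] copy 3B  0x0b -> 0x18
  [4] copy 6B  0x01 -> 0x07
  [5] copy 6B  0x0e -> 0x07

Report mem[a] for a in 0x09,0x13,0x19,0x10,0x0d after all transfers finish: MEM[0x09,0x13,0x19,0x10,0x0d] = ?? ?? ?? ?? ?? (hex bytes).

#0 dst[0x09+3] := {0xfc,0x1d,0xaf}
#1 dst[0x0a+4] := {0xcb,0x59,0x7b,0xfc}
#2 dst[0x13+2] := {0x7e,0x30}
#3 dst[0x18+3] := {0x59,0x7b,0xfc}
#4 dst[0x07+6] := {0xb8,0x97,0x7e,0x30,0x5b,0xcb}
#5 dst[0x07+6] := {0x81,0xf5,0x14,0xf1,0x47,0x7e}
query mem[0x09]=0x14, mem[0x13]=0x7e, mem[0x19]=0x7b, mem[0x10]=0x14, mem[0x0d]=0xfc

MEM[0x09,0x13,0x19,0x10,0x0d] = 14 7e 7b 14 fc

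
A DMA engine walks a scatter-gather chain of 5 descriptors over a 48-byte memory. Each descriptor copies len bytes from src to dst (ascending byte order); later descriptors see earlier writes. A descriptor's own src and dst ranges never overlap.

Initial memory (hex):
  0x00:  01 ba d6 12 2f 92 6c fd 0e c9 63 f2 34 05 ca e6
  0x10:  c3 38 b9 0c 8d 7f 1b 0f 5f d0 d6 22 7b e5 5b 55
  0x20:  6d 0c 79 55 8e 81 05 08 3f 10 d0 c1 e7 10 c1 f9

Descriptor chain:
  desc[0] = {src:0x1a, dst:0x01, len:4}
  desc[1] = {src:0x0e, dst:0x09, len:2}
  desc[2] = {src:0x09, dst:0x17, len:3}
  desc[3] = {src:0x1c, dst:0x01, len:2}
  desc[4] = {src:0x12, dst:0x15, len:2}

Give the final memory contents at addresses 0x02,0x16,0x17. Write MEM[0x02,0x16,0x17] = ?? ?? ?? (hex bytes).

MEM[0x02,0x16,0x17] = e5 0c ca

[0] 0x1a->0x01 len=4 : d6 22 7b e5
[1] 0x0e->0x09 len=2 : ca e6
[2] 0x09->0x17 len=3 : ca e6 f2
[3] 0x1c->0x01 len=2 : 7b e5
[4] 0x12->0x15 len=2 : b9 0c
query mem[0x02]=0xe5, mem[0x16]=0x0c, mem[0x17]=0xca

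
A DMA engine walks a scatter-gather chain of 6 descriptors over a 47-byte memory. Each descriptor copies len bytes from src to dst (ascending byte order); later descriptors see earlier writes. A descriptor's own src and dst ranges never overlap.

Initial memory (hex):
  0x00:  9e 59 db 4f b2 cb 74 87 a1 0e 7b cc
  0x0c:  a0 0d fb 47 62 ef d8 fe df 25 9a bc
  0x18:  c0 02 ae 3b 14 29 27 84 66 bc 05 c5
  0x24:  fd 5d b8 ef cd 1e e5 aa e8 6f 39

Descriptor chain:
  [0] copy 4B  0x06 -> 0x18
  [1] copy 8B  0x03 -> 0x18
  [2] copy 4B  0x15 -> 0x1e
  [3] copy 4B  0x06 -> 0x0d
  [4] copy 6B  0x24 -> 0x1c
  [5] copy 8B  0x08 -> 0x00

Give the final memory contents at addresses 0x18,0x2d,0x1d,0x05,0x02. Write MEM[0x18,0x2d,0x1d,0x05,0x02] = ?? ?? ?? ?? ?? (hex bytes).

#0 dst[0x18+4] := {0x74,0x87,0xa1,0x0e}
#1 dst[0x18+8] := {0x4f,0xb2,0xcb,0x74,0x87,0xa1,0x0e,0x7b}
#2 dst[0x1e+4] := {0x25,0x9a,0xbc,0x4f}
#3 dst[0x0d+4] := {0x74,0x87,0xa1,0x0e}
#4 dst[0x1c+6] := {0xfd,0x5d,0xb8,0xef,0xcd,0x1e}
#5 dst[0x00+8] := {0xa1,0x0e,0x7b,0xcc,0xa0,0x74,0x87,0xa1}
query mem[0x18]=0x4f, mem[0x2d]=0x6f, mem[0x1d]=0x5d, mem[0x05]=0x74, mem[0x02]=0x7b

MEM[0x18,0x2d,0x1d,0x05,0x02] = 4f 6f 5d 74 7b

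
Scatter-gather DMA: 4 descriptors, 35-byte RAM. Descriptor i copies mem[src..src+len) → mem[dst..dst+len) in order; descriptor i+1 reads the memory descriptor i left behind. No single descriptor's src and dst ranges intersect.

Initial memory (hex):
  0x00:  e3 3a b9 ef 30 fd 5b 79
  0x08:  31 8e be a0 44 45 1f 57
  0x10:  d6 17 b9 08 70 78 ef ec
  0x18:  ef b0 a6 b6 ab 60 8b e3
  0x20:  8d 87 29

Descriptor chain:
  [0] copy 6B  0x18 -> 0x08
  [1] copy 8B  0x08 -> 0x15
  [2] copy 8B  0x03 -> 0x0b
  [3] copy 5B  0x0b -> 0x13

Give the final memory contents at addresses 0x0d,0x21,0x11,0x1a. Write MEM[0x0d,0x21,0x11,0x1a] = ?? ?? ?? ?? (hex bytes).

  after D0: wrote 6B at 0x08 = efb0a6b6ab60
  after D1: wrote 8B at 0x15 = efb0a6b6ab601f57
  after D2: wrote 8B at 0x0b = ef30fd5b79efb0a6
  after D3: wrote 5B at 0x13 = ef30fd5b79
query mem[0x0d]=0xfd, mem[0x21]=0x87, mem[0x11]=0xb0, mem[0x1a]=0x60

MEM[0x0d,0x21,0x11,0x1a] = fd 87 b0 60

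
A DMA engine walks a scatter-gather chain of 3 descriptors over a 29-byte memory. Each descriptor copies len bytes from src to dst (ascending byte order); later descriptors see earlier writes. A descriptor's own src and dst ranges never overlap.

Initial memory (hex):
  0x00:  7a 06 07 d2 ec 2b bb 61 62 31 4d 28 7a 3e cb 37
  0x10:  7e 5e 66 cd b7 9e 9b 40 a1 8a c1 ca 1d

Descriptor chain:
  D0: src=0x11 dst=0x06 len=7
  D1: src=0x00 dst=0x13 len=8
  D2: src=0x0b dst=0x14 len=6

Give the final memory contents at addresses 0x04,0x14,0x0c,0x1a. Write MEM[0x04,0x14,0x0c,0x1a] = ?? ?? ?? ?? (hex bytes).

  after D0: wrote 7B at 0x06 = 5e66cdb79e9b40
  after D1: wrote 8B at 0x13 = 7a0607d2ec2b5e66
  after D2: wrote 6B at 0x14 = 9b403ecb377e
query mem[0x04]=0xec, mem[0x14]=0x9b, mem[0x0c]=0x40, mem[0x1a]=0x66

MEM[0x04,0x14,0x0c,0x1a] = ec 9b 40 66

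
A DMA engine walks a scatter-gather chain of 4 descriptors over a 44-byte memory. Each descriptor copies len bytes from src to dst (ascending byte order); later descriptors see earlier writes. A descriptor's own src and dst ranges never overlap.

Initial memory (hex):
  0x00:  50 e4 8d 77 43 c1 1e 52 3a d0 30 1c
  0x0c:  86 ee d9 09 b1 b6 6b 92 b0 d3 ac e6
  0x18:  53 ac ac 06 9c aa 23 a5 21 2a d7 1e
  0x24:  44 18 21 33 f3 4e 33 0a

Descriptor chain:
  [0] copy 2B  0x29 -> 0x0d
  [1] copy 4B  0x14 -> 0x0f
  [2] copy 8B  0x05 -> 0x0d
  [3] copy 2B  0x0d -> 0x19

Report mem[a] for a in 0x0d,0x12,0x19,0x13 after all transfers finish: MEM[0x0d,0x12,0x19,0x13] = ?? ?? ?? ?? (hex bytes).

D0: mem[0x0d..0x0e] <- [4e 33]
D1: mem[0x0f..0x12] <- [b0 d3 ac e6]
D2: mem[0x0d..0x14] <- [c1 1e 52 3a d0 30 1c 86]
D3: mem[0x19..0x1a] <- [c1 1e]
query mem[0x0d]=0xc1, mem[0x12]=0x30, mem[0x19]=0xc1, mem[0x13]=0x1c

MEM[0x0d,0x12,0x19,0x13] = c1 30 c1 1c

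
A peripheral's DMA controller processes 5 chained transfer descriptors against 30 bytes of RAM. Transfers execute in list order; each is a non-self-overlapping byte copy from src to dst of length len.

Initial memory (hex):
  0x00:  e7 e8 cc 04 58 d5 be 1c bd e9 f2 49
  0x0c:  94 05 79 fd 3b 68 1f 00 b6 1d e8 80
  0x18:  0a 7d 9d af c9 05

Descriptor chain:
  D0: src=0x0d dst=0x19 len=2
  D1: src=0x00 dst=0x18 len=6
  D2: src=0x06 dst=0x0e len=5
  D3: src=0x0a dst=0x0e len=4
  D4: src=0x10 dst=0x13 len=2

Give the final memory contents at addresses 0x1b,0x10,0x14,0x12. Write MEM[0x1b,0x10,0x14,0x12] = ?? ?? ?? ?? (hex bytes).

MEM[0x1b,0x10,0x14,0x12] = 04 94 05 f2

#0 dst[0x19+2] := {0x05,0x79}
#1 dst[0x18+6] := {0xe7,0xe8,0xcc,0x04,0x58,0xd5}
#2 dst[0x0e+5] := {0xbe,0x1c,0xbd,0xe9,0xf2}
#3 dst[0x0e+4] := {0xf2,0x49,0x94,0x05}
#4 dst[0x13+2] := {0x94,0x05}
query mem[0x1b]=0x04, mem[0x10]=0x94, mem[0x14]=0x05, mem[0x12]=0xf2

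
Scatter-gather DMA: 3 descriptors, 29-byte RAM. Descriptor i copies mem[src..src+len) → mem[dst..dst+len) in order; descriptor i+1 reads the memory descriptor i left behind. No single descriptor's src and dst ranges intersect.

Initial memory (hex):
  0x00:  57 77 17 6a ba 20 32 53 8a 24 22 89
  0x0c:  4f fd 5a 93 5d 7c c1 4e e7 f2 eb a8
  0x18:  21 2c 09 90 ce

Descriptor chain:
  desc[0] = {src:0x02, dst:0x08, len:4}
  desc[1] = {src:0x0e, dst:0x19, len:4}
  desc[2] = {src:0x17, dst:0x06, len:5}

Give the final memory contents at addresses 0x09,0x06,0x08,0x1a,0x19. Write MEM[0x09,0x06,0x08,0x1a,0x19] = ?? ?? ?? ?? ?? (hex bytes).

MEM[0x09,0x06,0x08,0x1a,0x19] = 93 a8 5a 93 5a

#0 dst[0x08+4] := {0x17,0x6a,0xba,0x20}
#1 dst[0x19+4] := {0x5a,0x93,0x5d,0x7c}
#2 dst[0x06+5] := {0xa8,0x21,0x5a,0x93,0x5d}
query mem[0x09]=0x93, mem[0x06]=0xa8, mem[0x08]=0x5a, mem[0x1a]=0x93, mem[0x19]=0x5a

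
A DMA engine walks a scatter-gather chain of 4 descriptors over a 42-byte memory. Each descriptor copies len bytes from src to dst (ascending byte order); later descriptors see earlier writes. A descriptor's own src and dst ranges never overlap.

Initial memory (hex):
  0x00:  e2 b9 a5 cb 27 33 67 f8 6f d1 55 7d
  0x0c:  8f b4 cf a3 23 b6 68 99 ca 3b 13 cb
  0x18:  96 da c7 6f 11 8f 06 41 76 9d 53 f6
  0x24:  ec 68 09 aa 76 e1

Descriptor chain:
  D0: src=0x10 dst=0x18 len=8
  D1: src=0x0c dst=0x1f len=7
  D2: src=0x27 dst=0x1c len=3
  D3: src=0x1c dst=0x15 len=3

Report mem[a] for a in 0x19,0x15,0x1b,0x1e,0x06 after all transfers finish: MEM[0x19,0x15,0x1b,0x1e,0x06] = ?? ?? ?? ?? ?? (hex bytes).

#0 dst[0x18+8] := {0x23,0xb6,0x68,0x99,0xca,0x3b,0x13,0xcb}
#1 dst[0x1f+7] := {0x8f,0xb4,0xcf,0xa3,0x23,0xb6,0x68}
#2 dst[0x1c+3] := {0xaa,0x76,0xe1}
#3 dst[0x15+3] := {0xaa,0x76,0xe1}
query mem[0x19]=0xb6, mem[0x15]=0xaa, mem[0x1b]=0x99, mem[0x1e]=0xe1, mem[0x06]=0x67

MEM[0x19,0x15,0x1b,0x1e,0x06] = b6 aa 99 e1 67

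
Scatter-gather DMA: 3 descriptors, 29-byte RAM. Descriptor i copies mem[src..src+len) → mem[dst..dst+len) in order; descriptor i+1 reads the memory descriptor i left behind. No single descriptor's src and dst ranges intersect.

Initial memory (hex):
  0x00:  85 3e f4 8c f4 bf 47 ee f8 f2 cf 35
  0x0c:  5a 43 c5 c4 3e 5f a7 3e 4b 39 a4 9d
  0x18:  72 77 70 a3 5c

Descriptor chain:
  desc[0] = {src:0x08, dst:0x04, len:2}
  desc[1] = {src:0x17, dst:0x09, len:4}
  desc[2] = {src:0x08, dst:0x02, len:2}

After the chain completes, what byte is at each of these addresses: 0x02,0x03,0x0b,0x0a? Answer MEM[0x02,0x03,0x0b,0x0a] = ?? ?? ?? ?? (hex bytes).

D0: mem[0x04..0x05] <- [f8 f2]
D1: mem[0x09..0x0c] <- [9d 72 77 70]
D2: mem[0x02..0x03] <- [f8 9d]
query mem[0x02]=0xf8, mem[0x03]=0x9d, mem[0x0b]=0x77, mem[0x0a]=0x72

MEM[0x02,0x03,0x0b,0x0a] = f8 9d 77 72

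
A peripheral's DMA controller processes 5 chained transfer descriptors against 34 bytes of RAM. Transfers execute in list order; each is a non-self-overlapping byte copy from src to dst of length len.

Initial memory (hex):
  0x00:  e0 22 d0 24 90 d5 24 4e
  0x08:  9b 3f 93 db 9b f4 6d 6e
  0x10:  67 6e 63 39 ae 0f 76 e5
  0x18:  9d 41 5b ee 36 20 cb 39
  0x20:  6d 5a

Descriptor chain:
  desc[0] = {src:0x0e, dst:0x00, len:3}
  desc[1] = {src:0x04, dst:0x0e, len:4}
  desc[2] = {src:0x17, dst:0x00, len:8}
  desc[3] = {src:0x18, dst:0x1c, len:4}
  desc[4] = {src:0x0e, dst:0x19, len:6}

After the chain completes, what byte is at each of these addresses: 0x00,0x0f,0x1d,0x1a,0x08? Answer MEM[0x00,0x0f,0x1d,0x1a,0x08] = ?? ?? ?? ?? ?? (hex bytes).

D0: mem[0x00..0x02] <- [6d 6e 67]
D1: mem[0x0e..0x11] <- [90 d5 24 4e]
D2: mem[0x00..0x07] <- [e5 9d 41 5b ee 36 20 cb]
D3: mem[0x1c..0x1f] <- [9d 41 5b ee]
D4: mem[0x19..0x1e] <- [90 d5 24 4e 63 39]
query mem[0x00]=0xe5, mem[0x0f]=0xd5, mem[0x1d]=0x63, mem[0x1a]=0xd5, mem[0x08]=0x9b

MEM[0x00,0x0f,0x1d,0x1a,0x08] = e5 d5 63 d5 9b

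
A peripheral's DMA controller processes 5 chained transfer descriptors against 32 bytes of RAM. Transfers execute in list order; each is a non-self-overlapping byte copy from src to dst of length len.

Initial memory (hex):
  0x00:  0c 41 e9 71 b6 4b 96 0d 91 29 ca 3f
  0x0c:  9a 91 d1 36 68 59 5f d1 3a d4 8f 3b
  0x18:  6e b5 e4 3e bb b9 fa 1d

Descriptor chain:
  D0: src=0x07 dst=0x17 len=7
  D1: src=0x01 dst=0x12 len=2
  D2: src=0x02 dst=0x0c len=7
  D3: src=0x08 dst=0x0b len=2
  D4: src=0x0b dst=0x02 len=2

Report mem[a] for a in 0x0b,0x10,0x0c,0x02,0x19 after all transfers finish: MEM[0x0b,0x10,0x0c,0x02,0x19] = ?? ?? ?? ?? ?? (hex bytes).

MEM[0x0b,0x10,0x0c,0x02,0x19] = 91 96 29 91 29

  after D0: wrote 7B at 0x17 = 0d9129ca3f9a91
  after D1: wrote 2B at 0x12 = 41e9
  after D2: wrote 7B at 0x0c = e971b64b960d91
  after D3: wrote 2B at 0x0b = 9129
  after D4: wrote 2B at 0x02 = 9129
query mem[0x0b]=0x91, mem[0x10]=0x96, mem[0x0c]=0x29, mem[0x02]=0x91, mem[0x19]=0x29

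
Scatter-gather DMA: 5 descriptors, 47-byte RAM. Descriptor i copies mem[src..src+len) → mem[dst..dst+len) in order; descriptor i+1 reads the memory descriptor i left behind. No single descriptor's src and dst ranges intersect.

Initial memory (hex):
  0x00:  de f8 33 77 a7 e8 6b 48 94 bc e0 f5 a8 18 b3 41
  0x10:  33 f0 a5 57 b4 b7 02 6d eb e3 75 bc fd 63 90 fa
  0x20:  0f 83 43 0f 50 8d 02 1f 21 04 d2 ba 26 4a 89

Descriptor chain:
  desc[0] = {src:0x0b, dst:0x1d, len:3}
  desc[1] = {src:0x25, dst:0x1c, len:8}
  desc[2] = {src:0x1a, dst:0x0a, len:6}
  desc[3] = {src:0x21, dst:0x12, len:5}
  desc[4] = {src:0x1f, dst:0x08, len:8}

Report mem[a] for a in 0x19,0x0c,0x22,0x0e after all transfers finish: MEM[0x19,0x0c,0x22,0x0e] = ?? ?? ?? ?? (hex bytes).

[0] 0x0b->0x1d len=3 : f5 a8 18
[1] 0x25->0x1c len=8 : 8d 02 1f 21 04 d2 ba 26
[2] 0x1a->0x0a len=6 : 75 bc 8d 02 1f 21
[3] 0x21->0x12 len=5 : d2 ba 26 50 8d
[4] 0x1f->0x08 len=8 : 21 04 d2 ba 26 50 8d 02
query mem[0x19]=0xe3, mem[0x0c]=0x26, mem[0x22]=0xba, mem[0x0e]=0x8d

MEM[0x19,0x0c,0x22,0x0e] = e3 26 ba 8d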